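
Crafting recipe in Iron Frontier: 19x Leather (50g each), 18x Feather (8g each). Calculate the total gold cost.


Cost breakdown:
  Leather: 19 * 50 = 950
  Feather: 18 * 8 = 144
Total = 950 + 144 = 1094

1094 gold


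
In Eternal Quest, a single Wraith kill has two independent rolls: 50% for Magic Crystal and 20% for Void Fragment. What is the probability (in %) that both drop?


For independent events, P(both) = P(A) * P(B)
= 50% * 20%
= 1000 / 100 %
= 10.0%

10.0%


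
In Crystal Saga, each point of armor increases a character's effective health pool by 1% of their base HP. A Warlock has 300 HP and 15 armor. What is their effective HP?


EHP = 300 * (1 + 15/100)
= 300 * (1 + 0.15)
= 300 * 1.15
= 345.0

345.0 EHP


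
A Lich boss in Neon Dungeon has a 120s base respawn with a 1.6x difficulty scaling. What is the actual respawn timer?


Respawn time = base * multiplier
= 120 * 1.6
= 192.0 seconds

192.0 seconds


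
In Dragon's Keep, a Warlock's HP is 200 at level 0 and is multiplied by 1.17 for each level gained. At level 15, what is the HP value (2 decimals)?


value = base * growth^level
= 200 * 1.17^15
= 200 * 10.538721
= 2107.74

2107.74 HP


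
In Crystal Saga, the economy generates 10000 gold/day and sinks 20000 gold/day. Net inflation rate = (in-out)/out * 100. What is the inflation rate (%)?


Net gold = 10000 - 20000 = -10000
Inflation rate = net / sunk * 100 = -10000 / 20000 * 100
= -0.5 * 100
= -50.00%

-50.00%


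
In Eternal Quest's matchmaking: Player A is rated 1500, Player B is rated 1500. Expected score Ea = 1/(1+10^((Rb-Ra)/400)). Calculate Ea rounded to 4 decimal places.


Elo expected score: Ea = 1/(1 + 10^((Rb-Ra)/400))
Rb - Ra = 1500 - 1500 = 0
(Rb-Ra)/400 = 0/400 = 0.0
10^0.0 = 1.0
Ea = 1/(1 + 1.0) = 1/2.0 = 0.5000

0.5000


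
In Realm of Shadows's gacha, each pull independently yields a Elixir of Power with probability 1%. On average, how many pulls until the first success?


Expected pulls for a geometric distribution = 1/p = 100 / rate%
= 100 / 1
= 100.0

100.0 pulls


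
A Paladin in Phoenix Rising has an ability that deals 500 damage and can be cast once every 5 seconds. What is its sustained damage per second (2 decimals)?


DPS = damage / cooldown
= 500 / 5
= 100.00

100.00 DPS


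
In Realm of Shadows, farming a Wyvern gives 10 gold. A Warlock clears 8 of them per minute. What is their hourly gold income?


Gold per minute = 10 * 8 = 80
Gold per hour = 80 * 60 = 4800

4800 gold/hour


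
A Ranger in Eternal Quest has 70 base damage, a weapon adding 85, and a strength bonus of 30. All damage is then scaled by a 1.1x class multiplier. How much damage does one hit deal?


Sum base + weapon + str = 70 + 85 + 30 = 185
Multiply by 1.1:
185 * 1.1 = 203.5

203.5 damage


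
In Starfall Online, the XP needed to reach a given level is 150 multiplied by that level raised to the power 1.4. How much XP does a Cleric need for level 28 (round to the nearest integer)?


XP = 150 * level^1.4
Substitute level = 28:
XP = 150 * 28^1.4
= 150 * 106.1747
= 15926

15926 XP


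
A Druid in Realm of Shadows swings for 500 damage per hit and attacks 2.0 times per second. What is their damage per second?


DPS = damage * attack_speed
= 500 * 2.0
= 1000.0

1000.0 DPS


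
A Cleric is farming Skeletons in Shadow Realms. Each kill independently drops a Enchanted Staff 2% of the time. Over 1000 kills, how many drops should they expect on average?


Expected drops = kills * (drop_rate / 100)
= 1000 * (2 / 100)
= 1000 * 0.02
= 20.0

20.0 drops


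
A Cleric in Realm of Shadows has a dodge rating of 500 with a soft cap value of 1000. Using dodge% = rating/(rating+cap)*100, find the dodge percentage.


dodge% = 500 / (500 + 1000) * 100
= 500 / 1500 * 100
= 0.333333 * 100
= 33.33%

33.33%


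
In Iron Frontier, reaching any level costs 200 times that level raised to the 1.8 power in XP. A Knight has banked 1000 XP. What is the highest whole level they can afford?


XP = 200 * level^1.8, so level = (XP / 200)^(1/1.8)
= (1000 / 200)^(1/1.8)
= 5.0^0.5556
= 2.4452
Floor: level = 2

level 2


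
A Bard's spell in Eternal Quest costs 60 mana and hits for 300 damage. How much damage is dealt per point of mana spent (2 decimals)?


Efficiency = damage / mana
= 300 / 60
= 5.00

5.00 dmg/mana


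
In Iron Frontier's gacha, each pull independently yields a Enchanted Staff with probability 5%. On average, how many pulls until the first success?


Expected pulls for a geometric distribution = 1/p = 100 / rate%
= 100 / 5
= 20.0

20.0 pulls


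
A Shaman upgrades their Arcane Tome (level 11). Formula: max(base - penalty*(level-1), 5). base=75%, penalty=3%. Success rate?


raw_rate = 75 - 3 * (11 - 1)
= 75 - 3 * 10
= 75 - 30
= 45
Apply floor: max(45, 5) = 45%

45%


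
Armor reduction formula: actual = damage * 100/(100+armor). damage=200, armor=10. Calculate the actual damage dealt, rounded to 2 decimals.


actual = 200 * 100 / (100 + 10)
= 200 * 100 / 110
= 20000 / 110
= 181.82

181.82 damage


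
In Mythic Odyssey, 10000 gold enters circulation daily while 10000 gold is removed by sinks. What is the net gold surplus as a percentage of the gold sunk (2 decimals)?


Net gold = 10000 - 10000 = 0
Inflation rate = net / sunk * 100 = 0 / 10000 * 100
= 0.0 * 100
= 0.00%

0.00%


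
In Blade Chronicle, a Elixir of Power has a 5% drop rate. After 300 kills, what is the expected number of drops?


Expected drops = kills * (drop_rate / 100)
= 300 * (5 / 100)
= 300 * 0.05
= 15.0

15.0 drops


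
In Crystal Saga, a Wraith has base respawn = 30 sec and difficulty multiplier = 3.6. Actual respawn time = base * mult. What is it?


Respawn time = base * multiplier
= 30 * 3.6
= 108.0 seconds

108.0 seconds


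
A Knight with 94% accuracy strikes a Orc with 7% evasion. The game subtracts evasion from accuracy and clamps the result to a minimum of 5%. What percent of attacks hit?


accuracy - evasion = 94 - 7 = 87
Apply floor: max(87, 5) = 87
Hit chance = 87%

87%


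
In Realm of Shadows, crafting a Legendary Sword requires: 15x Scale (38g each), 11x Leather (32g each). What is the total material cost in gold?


Cost breakdown:
  Scale: 15 * 38 = 570
  Leather: 11 * 32 = 352
Total = 570 + 352 = 922

922 gold


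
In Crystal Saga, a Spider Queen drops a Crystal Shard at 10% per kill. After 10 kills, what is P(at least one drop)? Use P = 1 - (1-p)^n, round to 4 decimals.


P(at least one) = 1 - P(none) = 1 - (1-p)^n
p = 10/100 = 0.1
1 - p = 0.9
(1 - p)^10 = 0.9^10 = 0.348678
P(at least one) = 1 - 0.348678 = 0.6513

0.6513


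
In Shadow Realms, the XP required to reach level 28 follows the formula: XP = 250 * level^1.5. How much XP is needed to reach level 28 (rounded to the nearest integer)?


XP = 250 * level^1.5
Substitute level = 28:
XP = 250 * 28^1.5
= 250 * 148.1621
= 37041

37041 XP


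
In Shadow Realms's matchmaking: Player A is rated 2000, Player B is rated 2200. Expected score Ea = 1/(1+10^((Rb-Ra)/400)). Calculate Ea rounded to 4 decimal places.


Elo expected score: Ea = 1/(1 + 10^((Rb-Ra)/400))
Rb - Ra = 2200 - 2000 = 200
(Rb-Ra)/400 = 200/400 = 0.5
10^0.5 = 3.162278
Ea = 1/(1 + 3.162278) = 1/4.162278 = 0.2403

0.2403


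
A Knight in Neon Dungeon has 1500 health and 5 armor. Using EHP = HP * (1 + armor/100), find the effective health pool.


EHP = 1500 * (1 + 5/100)
= 1500 * (1 + 0.05)
= 1500 * 1.05
= 1575.0

1575.0 EHP


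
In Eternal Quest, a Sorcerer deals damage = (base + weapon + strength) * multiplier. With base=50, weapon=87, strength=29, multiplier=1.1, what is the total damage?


Sum base + weapon + str = 50 + 87 + 29 = 166
Multiply by 1.1:
166 * 1.1 = 182.6

182.6 damage


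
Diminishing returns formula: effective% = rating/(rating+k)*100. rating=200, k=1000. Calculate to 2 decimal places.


effective% = rating / (rating + k) * 100
= 200 / (200 + 1000) * 100
= 200 / 1200 * 100
= 0.166667 * 100
= 16.67%

16.67%


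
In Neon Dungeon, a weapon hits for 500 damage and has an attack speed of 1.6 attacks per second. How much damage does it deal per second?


DPS = damage * attack_speed
= 500 * 1.6
= 800.0

800.0 DPS


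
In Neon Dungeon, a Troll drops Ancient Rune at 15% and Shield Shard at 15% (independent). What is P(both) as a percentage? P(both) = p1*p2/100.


For independent events, P(both) = P(A) * P(B)
= 15% * 15%
= 225 / 100 %
= 2.25%

2.25%


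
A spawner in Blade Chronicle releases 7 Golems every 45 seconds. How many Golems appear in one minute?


Spawns per minute = count * (60 / interval)
= 7 * (60 / 45)
= 7 * 1.3333
= 9.33

9.33 per minute


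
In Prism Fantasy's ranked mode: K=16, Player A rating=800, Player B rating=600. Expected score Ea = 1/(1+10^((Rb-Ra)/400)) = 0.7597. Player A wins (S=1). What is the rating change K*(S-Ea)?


Elo update: delta = K * (S - Ea), where S = 1 (wins)
S - Ea = 1 - 0.7597 = 0.2403
Rating change = 16 * 0.2403
= 3.84

3.84 rating points


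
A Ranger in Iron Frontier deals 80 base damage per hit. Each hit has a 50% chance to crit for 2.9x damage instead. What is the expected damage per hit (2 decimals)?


E[dmg] = base * (1 + crit_chance * (crit_mult - 1))
cc as decimal = 50/100 = 0.5
cm - 1 = 2.9 - 1 = 1.9
Bonus factor = 0.5 * 1.9 = 0.95
Total multiplier = 1 + 0.95 = 1.95
Expected damage = 80 * 1.95 = 156.00

156.00 damage


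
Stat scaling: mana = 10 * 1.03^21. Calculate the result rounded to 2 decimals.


value = base * growth^level
= 10 * 1.03^21
= 10 * 1.860295
= 18.60

18.60 mana


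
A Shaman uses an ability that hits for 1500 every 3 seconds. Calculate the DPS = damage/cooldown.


DPS = damage / cooldown
= 1500 / 3
= 500.00

500.00 DPS


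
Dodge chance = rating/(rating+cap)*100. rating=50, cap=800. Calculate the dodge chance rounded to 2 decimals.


dodge% = 50 / (50 + 800) * 100
= 50 / 850 * 100
= 0.058824 * 100
= 5.88%

5.88%


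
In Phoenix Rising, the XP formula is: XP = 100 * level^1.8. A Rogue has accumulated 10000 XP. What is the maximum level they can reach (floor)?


XP = 100 * level^1.8, so level = (XP / 100)^(1/1.8)
= (10000 / 100)^(1/1.8)
= 100.0^0.5556
= 12.9155
Floor: level = 12

level 12


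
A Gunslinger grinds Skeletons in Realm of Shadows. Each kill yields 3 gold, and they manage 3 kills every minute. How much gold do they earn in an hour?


Gold per minute = 3 * 3 = 9
Gold per hour = 9 * 60 = 540

540 gold/hour


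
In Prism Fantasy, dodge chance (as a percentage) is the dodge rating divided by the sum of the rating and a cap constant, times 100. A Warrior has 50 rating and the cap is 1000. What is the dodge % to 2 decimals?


dodge% = 50 / (50 + 1000) * 100
= 50 / 1050 * 100
= 0.047619 * 100
= 4.76%

4.76%


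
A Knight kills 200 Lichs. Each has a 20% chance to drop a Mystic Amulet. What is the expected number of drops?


Expected drops = kills * (drop_rate / 100)
= 200 * (20 / 100)
= 200 * 0.2
= 40.0

40.0 drops


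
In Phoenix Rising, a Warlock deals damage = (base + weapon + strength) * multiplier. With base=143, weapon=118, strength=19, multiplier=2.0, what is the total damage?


Sum base + weapon + str = 143 + 118 + 19 = 280
Multiply by 2.0:
280 * 2.0 = 560.0

560.0 damage


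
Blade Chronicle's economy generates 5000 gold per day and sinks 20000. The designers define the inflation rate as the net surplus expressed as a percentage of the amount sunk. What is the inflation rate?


Net gold = 5000 - 20000 = -15000
Inflation rate = net / sunk * 100 = -15000 / 20000 * 100
= -0.75 * 100
= -75.00%

-75.00%


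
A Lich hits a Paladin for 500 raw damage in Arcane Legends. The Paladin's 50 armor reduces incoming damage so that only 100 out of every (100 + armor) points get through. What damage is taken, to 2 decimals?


actual = 500 * 100 / (100 + 50)
= 500 * 100 / 150
= 50000 / 150
= 333.33

333.33 damage


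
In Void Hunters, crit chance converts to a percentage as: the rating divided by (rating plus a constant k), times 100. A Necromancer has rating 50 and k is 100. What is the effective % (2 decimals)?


effective% = rating / (rating + k) * 100
= 50 / (50 + 100) * 100
= 50 / 150 * 100
= 0.333333 * 100
= 33.33%

33.33%


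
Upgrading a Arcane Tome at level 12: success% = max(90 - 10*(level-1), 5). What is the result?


raw_rate = 90 - 10 * (12 - 1)
= 90 - 10 * 11
= 90 - 110
= -20
Apply floor: max(-20, 5) = 5%

5%


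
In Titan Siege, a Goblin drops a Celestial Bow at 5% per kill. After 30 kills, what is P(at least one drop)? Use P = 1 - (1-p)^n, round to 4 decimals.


P(at least one) = 1 - P(none) = 1 - (1-p)^n
p = 5/100 = 0.05
1 - p = 0.95
(1 - p)^30 = 0.95^30 = 0.214639
P(at least one) = 1 - 0.214639 = 0.7854

0.7854


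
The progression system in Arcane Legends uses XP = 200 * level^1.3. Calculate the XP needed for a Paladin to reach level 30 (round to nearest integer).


XP = 200 * level^1.3
Substitute level = 30:
XP = 200 * 30^1.3
= 200 * 83.2257
= 16645

16645 XP


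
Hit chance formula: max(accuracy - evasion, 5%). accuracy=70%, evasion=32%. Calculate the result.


accuracy - evasion = 70 - 32 = 38
Apply floor: max(38, 5) = 38
Hit chance = 38%

38%


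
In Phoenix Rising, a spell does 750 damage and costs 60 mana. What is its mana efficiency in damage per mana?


Efficiency = damage / mana
= 750 / 60
= 12.50

12.50 dmg/mana


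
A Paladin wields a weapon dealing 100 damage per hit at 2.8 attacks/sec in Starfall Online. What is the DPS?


DPS = damage * attack_speed
= 100 * 2.8
= 280.0

280.0 DPS


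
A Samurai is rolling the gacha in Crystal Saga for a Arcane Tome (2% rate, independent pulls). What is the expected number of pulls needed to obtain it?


Expected pulls for a geometric distribution = 1/p = 100 / rate%
= 100 / 2
= 50.0

50.0 pulls


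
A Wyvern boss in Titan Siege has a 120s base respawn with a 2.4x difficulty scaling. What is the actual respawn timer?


Respawn time = base * multiplier
= 120 * 2.4
= 288.0 seconds

288.0 seconds


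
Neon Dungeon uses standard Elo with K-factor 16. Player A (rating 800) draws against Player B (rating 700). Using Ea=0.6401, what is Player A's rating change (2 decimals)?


Elo update: delta = K * (S - Ea), where S = 0.5 (draws)
S - Ea = 0.5 - 0.6401 = -0.1401
Rating change = 16 * -0.1401
= -2.24

-2.24 rating points


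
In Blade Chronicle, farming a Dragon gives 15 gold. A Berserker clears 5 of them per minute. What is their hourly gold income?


Gold per minute = 15 * 5 = 75
Gold per hour = 75 * 60 = 4500

4500 gold/hour


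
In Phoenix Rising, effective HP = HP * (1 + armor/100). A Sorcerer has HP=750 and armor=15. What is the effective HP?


EHP = 750 * (1 + 15/100)
= 750 * (1 + 0.15)
= 750 * 1.15
= 862.5

862.5 EHP


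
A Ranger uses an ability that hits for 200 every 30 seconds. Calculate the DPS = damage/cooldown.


DPS = damage / cooldown
= 200 / 30
= 6.67

6.67 DPS


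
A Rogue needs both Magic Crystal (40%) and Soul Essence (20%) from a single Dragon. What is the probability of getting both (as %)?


For independent events, P(both) = P(A) * P(B)
= 40% * 20%
= 800 / 100 %
= 8.0%

8.0%


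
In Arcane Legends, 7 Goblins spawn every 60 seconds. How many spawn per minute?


Spawns per minute = count * (60 / interval)
= 7 * (60 / 60)
= 7 * 1.0
= 7.0

7.0 per minute


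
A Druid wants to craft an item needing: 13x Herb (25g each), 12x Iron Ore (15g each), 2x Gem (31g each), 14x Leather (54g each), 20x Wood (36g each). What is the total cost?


Cost breakdown:
  Herb: 13 * 25 = 325
  Iron Ore: 12 * 15 = 180
  Gem: 2 * 31 = 62
  Leather: 14 * 54 = 756
  Wood: 20 * 36 = 720
Total = 325 + 180 + 62 + 756 + 720 = 2043

2043 gold


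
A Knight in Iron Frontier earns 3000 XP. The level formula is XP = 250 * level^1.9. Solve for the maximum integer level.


XP = 250 * level^1.9, so level = (XP / 250)^(1/1.9)
= (3000 / 250)^(1/1.9)
= 12.0^0.5263
= 3.6982
Floor: level = 3

level 3


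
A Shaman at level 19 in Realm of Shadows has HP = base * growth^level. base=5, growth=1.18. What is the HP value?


value = base * growth^level
= 5 * 1.18^19
= 5 * 23.214436
= 116.07

116.07 HP


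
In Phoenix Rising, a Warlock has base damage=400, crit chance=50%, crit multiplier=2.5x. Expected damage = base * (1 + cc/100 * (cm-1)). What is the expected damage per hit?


E[dmg] = base * (1 + crit_chance * (crit_mult - 1))
cc as decimal = 50/100 = 0.5
cm - 1 = 2.5 - 1 = 1.5
Bonus factor = 0.5 * 1.5 = 0.75
Total multiplier = 1 + 0.75 = 1.75
Expected damage = 400 * 1.75 = 700.00

700.00 damage


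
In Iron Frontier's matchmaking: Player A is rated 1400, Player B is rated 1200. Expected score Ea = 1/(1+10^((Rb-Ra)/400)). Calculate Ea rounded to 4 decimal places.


Elo expected score: Ea = 1/(1 + 10^((Rb-Ra)/400))
Rb - Ra = 1200 - 1400 = -200
(Rb-Ra)/400 = -200/400 = -0.5
10^-0.5 = 0.316228
Ea = 1/(1 + 0.316228) = 1/1.316228 = 0.7597

0.7597


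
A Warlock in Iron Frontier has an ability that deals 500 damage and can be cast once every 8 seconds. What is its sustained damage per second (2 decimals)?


DPS = damage / cooldown
= 500 / 8
= 62.50

62.50 DPS


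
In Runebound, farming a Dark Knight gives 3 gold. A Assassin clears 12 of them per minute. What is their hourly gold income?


Gold per minute = 3 * 12 = 36
Gold per hour = 36 * 60 = 2160

2160 gold/hour


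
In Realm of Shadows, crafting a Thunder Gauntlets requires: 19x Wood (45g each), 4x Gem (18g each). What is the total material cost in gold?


Cost breakdown:
  Wood: 19 * 45 = 855
  Gem: 4 * 18 = 72
Total = 855 + 72 = 927

927 gold


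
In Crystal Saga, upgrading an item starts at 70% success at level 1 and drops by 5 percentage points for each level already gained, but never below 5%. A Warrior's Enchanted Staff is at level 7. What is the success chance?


raw_rate = 70 - 5 * (7 - 1)
= 70 - 5 * 6
= 70 - 30
= 40
Apply floor: max(40, 5) = 40%

40%


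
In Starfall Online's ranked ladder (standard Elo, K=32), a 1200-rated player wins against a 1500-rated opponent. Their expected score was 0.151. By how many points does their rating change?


Elo update: delta = K * (S - Ea), where S = 1 (wins)
S - Ea = 1 - 0.151 = 0.849
Rating change = 32 * 0.849
= 27.17

27.17 rating points


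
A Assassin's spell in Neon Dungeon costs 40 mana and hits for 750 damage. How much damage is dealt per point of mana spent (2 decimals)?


Efficiency = damage / mana
= 750 / 40
= 18.75

18.75 dmg/mana


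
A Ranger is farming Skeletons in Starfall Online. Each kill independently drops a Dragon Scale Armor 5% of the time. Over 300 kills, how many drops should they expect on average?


Expected drops = kills * (drop_rate / 100)
= 300 * (5 / 100)
= 300 * 0.05
= 15.0

15.0 drops


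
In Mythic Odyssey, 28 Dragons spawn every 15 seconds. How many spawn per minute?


Spawns per minute = count * (60 / interval)
= 28 * (60 / 15)
= 28 * 4.0
= 112.0

112.0 per minute


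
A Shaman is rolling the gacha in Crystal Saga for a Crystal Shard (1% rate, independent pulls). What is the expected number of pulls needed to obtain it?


Expected pulls for a geometric distribution = 1/p = 100 / rate%
= 100 / 1
= 100.0

100.0 pulls


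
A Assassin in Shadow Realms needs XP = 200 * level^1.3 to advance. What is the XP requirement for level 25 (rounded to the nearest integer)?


XP = 200 * level^1.3
Substitute level = 25:
XP = 200 * 25^1.3
= 200 * 65.6632
= 13133

13133 XP


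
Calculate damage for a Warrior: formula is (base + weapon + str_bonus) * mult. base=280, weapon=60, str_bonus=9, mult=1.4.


Sum base + weapon + str = 280 + 60 + 9 = 349
Multiply by 1.4:
349 * 1.4 = 488.6

488.6 damage


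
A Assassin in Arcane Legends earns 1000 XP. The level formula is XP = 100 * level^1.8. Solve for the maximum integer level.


XP = 100 * level^1.8, so level = (XP / 100)^(1/1.8)
= (1000 / 100)^(1/1.8)
= 10.0^0.5556
= 3.5938
Floor: level = 3

level 3


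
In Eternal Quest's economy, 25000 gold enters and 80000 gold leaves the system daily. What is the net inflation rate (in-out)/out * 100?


Net gold = 25000 - 80000 = -55000
Inflation rate = net / sunk * 100 = -55000 / 80000 * 100
= -0.6875 * 100
= -68.75%

-68.75%


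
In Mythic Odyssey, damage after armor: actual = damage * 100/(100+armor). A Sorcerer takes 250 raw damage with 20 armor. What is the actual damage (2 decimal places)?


actual = 250 * 100 / (100 + 20)
= 250 * 100 / 120
= 25000 / 120
= 208.33

208.33 damage


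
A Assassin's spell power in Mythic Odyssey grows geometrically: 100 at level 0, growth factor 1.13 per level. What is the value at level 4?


value = base * growth^level
= 100 * 1.13^4
= 100 * 1.630474
= 163.05

163.05 spell power


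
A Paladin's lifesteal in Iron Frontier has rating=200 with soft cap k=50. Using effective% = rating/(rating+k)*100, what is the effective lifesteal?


effective% = rating / (rating + k) * 100
= 200 / (200 + 50) * 100
= 200 / 250 * 100
= 0.8 * 100
= 80.00%

80.00%


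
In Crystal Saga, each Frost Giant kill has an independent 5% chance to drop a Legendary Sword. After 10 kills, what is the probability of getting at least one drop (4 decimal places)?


P(at least one) = 1 - P(none) = 1 - (1-p)^n
p = 5/100 = 0.05
1 - p = 0.95
(1 - p)^10 = 0.95^10 = 0.598737
P(at least one) = 1 - 0.598737 = 0.4013

0.4013


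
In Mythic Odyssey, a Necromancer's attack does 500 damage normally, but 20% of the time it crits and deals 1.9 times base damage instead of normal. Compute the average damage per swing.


E[dmg] = base * (1 + crit_chance * (crit_mult - 1))
cc as decimal = 20/100 = 0.2
cm - 1 = 1.9 - 1 = 0.9
Bonus factor = 0.2 * 0.9 = 0.18
Total multiplier = 1 + 0.18 = 1.18
Expected damage = 500 * 1.18 = 590.00

590.00 damage


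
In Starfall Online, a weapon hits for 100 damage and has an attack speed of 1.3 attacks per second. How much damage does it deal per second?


DPS = damage * attack_speed
= 100 * 1.3
= 130.0

130.0 DPS


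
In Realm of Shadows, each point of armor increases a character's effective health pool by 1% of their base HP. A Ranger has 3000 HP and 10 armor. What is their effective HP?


EHP = 3000 * (1 + 10/100)
= 3000 * (1 + 0.1)
= 3000 * 1.1
= 3300.0

3300.0 EHP


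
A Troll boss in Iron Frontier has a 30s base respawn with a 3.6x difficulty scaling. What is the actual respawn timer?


Respawn time = base * multiplier
= 30 * 3.6
= 108.0 seconds

108.0 seconds


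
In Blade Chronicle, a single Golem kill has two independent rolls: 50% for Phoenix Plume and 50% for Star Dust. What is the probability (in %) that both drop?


For independent events, P(both) = P(A) * P(B)
= 50% * 50%
= 2500 / 100 %
= 25.0%

25.0%


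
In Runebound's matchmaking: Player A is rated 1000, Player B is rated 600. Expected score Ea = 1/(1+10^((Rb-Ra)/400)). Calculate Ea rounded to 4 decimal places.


Elo expected score: Ea = 1/(1 + 10^((Rb-Ra)/400))
Rb - Ra = 600 - 1000 = -400
(Rb-Ra)/400 = -400/400 = -1.0
10^-1.0 = 0.1
Ea = 1/(1 + 0.1) = 1/1.1 = 0.9091

0.9091


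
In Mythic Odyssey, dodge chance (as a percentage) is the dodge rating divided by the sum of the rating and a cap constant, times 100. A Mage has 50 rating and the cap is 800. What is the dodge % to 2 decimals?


dodge% = 50 / (50 + 800) * 100
= 50 / 850 * 100
= 0.058824 * 100
= 5.88%

5.88%


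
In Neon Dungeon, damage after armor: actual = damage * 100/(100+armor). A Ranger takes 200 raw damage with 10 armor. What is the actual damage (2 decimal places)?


actual = 200 * 100 / (100 + 10)
= 200 * 100 / 110
= 20000 / 110
= 181.82

181.82 damage


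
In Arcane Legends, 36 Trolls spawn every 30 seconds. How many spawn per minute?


Spawns per minute = count * (60 / interval)
= 36 * (60 / 30)
= 36 * 2.0
= 72.0

72.0 per minute


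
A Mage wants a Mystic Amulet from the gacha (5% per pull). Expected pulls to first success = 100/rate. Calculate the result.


Expected pulls for a geometric distribution = 1/p = 100 / rate%
= 100 / 5
= 20.0

20.0 pulls


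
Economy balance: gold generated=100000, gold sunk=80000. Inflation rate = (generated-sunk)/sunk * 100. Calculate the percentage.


Net gold = 100000 - 80000 = 20000
Inflation rate = net / sunk * 100 = 20000 / 80000 * 100
= 0.25 * 100
= 25.00%

25.00%


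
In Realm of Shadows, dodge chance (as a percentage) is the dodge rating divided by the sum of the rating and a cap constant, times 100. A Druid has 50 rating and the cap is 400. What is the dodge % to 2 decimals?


dodge% = 50 / (50 + 400) * 100
= 50 / 450 * 100
= 0.111111 * 100
= 11.11%

11.11%


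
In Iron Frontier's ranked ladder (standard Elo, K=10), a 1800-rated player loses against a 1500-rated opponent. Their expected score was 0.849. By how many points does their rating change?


Elo update: delta = K * (S - Ea), where S = 0 (loses)
S - Ea = 0 - 0.849 = -0.849
Rating change = 10 * -0.849
= -8.49

-8.49 rating points


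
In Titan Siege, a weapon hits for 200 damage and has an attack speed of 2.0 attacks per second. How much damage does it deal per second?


DPS = damage * attack_speed
= 200 * 2.0
= 400.0

400.0 DPS


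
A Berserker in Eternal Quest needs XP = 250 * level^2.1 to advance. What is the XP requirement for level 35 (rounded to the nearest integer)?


XP = 250 * level^2.1
Substitute level = 35:
XP = 250 * 35^2.1
= 250 * 1748.0059
= 437001

437001 XP


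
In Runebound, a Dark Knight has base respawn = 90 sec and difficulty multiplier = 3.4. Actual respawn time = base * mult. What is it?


Respawn time = base * multiplier
= 90 * 3.4
= 306.0 seconds

306.0 seconds


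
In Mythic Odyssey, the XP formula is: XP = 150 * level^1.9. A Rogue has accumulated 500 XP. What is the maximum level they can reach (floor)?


XP = 150 * level^1.9, so level = (XP / 150)^(1/1.9)
= (500 / 150)^(1/1.9)
= 3.3333^0.5263
= 1.8845
Floor: level = 1

level 1


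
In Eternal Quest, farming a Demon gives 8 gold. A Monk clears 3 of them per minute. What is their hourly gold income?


Gold per minute = 8 * 3 = 24
Gold per hour = 24 * 60 = 1440

1440 gold/hour


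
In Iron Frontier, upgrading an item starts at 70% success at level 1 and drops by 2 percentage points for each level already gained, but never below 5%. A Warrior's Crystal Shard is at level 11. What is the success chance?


raw_rate = 70 - 2 * (11 - 1)
= 70 - 2 * 10
= 70 - 20
= 50
Apply floor: max(50, 5) = 50%

50%


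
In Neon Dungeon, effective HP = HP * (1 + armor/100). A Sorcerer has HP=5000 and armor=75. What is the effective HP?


EHP = 5000 * (1 + 75/100)
= 5000 * (1 + 0.75)
= 5000 * 1.75
= 8750.0

8750.0 EHP


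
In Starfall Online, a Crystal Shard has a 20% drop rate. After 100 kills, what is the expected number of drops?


Expected drops = kills * (drop_rate / 100)
= 100 * (20 / 100)
= 100 * 0.2
= 20.0

20.0 drops


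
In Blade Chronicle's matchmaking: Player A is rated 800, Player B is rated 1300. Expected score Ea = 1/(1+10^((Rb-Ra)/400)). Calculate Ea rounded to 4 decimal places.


Elo expected score: Ea = 1/(1 + 10^((Rb-Ra)/400))
Rb - Ra = 1300 - 800 = 500
(Rb-Ra)/400 = 500/400 = 1.25
10^1.25 = 17.782794
Ea = 1/(1 + 17.782794) = 1/18.782794 = 0.0532

0.0532


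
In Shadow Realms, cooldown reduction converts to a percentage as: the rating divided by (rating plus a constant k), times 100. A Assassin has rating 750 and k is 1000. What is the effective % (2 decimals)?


effective% = rating / (rating + k) * 100
= 750 / (750 + 1000) * 100
= 750 / 1750 * 100
= 0.428571 * 100
= 42.86%

42.86%


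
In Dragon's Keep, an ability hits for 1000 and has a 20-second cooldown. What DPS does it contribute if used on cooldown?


DPS = damage / cooldown
= 1000 / 20
= 50.00

50.00 DPS


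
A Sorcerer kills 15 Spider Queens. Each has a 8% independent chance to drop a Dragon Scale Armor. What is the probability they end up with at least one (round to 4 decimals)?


P(at least one) = 1 - P(none) = 1 - (1-p)^n
p = 8/100 = 0.08
1 - p = 0.92
(1 - p)^15 = 0.92^15 = 0.286297
P(at least one) = 1 - 0.286297 = 0.7137

0.7137


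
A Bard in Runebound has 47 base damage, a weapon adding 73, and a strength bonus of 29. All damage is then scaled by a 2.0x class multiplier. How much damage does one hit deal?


Sum base + weapon + str = 47 + 73 + 29 = 149
Multiply by 2.0:
149 * 2.0 = 298.0

298.0 damage


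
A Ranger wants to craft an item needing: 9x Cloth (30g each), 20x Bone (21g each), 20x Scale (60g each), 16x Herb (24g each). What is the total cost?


Cost breakdown:
  Cloth: 9 * 30 = 270
  Bone: 20 * 21 = 420
  Scale: 20 * 60 = 1200
  Herb: 16 * 24 = 384
Total = 270 + 420 + 1200 + 384 = 2274

2274 gold


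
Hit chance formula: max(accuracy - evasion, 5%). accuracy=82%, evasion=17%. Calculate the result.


accuracy - evasion = 82 - 17 = 65
Apply floor: max(65, 5) = 65
Hit chance = 65%

65%


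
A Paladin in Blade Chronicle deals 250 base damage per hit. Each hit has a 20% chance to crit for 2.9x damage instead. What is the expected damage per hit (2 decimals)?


E[dmg] = base * (1 + crit_chance * (crit_mult - 1))
cc as decimal = 20/100 = 0.2
cm - 1 = 2.9 - 1 = 1.9
Bonus factor = 0.2 * 1.9 = 0.38
Total multiplier = 1 + 0.38 = 1.38
Expected damage = 250 * 1.38 = 345.00

345.00 damage


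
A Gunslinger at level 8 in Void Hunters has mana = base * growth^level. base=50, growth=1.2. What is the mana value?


value = base * growth^level
= 50 * 1.2^8
= 50 * 4.299817
= 214.99

214.99 mana


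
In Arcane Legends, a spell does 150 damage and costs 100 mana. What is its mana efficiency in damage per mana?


Efficiency = damage / mana
= 150 / 100
= 1.50

1.50 dmg/mana


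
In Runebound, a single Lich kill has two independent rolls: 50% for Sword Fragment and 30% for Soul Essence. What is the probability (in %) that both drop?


For independent events, P(both) = P(A) * P(B)
= 50% * 30%
= 1500 / 100 %
= 15.0%

15.0%


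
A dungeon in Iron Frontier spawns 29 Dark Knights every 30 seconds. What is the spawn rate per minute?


Spawns per minute = count * (60 / interval)
= 29 * (60 / 30)
= 29 * 2.0
= 58.0

58.0 per minute


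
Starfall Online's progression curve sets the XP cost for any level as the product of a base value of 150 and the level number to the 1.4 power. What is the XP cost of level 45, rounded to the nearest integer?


XP = 150 * level^1.4
Substitute level = 45:
XP = 150 * 45^1.4
= 150 * 206.2992
= 30945

30945 XP


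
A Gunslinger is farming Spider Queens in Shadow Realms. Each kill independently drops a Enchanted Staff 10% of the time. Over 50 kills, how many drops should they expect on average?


Expected drops = kills * (drop_rate / 100)
= 50 * (10 / 100)
= 50 * 0.1
= 5.0

5.0 drops


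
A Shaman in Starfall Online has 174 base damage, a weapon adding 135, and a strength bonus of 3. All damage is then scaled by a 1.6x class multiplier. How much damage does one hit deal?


Sum base + weapon + str = 174 + 135 + 3 = 312
Multiply by 1.6:
312 * 1.6 = 499.2

499.2 damage


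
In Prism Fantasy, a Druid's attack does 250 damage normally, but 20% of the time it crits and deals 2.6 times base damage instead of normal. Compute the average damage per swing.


E[dmg] = base * (1 + crit_chance * (crit_mult - 1))
cc as decimal = 20/100 = 0.2
cm - 1 = 2.6 - 1 = 1.6
Bonus factor = 0.2 * 1.6 = 0.32
Total multiplier = 1 + 0.32 = 1.32
Expected damage = 250 * 1.32 = 330.00

330.00 damage


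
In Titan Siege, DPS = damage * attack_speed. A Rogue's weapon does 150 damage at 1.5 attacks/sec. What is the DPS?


DPS = damage * attack_speed
= 150 * 1.5
= 225.0

225.0 DPS


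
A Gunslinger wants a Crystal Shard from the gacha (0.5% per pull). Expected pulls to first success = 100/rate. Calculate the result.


Expected pulls for a geometric distribution = 1/p = 100 / rate%
= 100 / 0.5
= 200.0

200.0 pulls


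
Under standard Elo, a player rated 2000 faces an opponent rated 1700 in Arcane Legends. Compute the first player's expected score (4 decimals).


Elo expected score: Ea = 1/(1 + 10^((Rb-Ra)/400))
Rb - Ra = 1700 - 2000 = -300
(Rb-Ra)/400 = -300/400 = -0.75
10^-0.75 = 0.177828
Ea = 1/(1 + 0.177828) = 1/1.177828 = 0.8490

0.8490


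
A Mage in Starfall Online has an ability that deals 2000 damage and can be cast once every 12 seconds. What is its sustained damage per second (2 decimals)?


DPS = damage / cooldown
= 2000 / 12
= 166.67

166.67 DPS


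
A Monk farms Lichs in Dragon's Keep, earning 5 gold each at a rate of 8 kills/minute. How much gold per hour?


Gold per minute = 5 * 8 = 40
Gold per hour = 40 * 60 = 2400

2400 gold/hour


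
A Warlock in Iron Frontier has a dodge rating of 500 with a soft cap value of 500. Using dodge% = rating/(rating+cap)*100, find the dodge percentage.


dodge% = 500 / (500 + 500) * 100
= 500 / 1000 * 100
= 0.5 * 100
= 50.00%

50.00%


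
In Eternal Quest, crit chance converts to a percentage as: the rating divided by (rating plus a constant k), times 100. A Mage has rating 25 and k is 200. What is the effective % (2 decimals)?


effective% = rating / (rating + k) * 100
= 25 / (25 + 200) * 100
= 25 / 225 * 100
= 0.111111 * 100
= 11.11%

11.11%


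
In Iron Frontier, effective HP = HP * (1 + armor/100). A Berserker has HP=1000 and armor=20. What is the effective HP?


EHP = 1000 * (1 + 20/100)
= 1000 * (1 + 0.2)
= 1000 * 1.2
= 1200.0

1200.0 EHP


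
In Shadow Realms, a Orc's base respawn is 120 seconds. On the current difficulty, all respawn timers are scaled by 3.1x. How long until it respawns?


Respawn time = base * multiplier
= 120 * 3.1
= 372.0 seconds

372.0 seconds


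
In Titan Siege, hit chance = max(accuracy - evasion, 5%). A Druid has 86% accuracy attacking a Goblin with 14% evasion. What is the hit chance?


accuracy - evasion = 86 - 14 = 72
Apply floor: max(72, 5) = 72
Hit chance = 72%

72%


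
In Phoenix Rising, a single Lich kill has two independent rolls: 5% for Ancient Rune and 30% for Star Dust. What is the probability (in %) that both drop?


For independent events, P(both) = P(A) * P(B)
= 5% * 30%
= 150 / 100 %
= 1.5%

1.5%


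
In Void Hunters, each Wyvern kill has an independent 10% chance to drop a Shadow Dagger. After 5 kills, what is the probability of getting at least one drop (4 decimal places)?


P(at least one) = 1 - P(none) = 1 - (1-p)^n
p = 10/100 = 0.1
1 - p = 0.9
(1 - p)^5 = 0.9^5 = 0.590490
P(at least one) = 1 - 0.590490 = 0.4095

0.4095


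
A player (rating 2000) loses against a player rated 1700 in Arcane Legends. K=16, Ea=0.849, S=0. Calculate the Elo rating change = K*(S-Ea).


Elo update: delta = K * (S - Ea), where S = 0 (loses)
S - Ea = 0 - 0.849 = -0.849
Rating change = 16 * -0.849
= -13.58

-13.58 rating points


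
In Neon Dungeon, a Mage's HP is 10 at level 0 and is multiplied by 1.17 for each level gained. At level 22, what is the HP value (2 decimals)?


value = base * growth^level
= 10 * 1.17^22
= 10 * 31.629255
= 316.29

316.29 HP


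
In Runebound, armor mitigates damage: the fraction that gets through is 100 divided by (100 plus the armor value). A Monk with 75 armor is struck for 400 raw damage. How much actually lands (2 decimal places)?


actual = 400 * 100 / (100 + 75)
= 400 * 100 / 175
= 40000 / 175
= 228.57

228.57 damage


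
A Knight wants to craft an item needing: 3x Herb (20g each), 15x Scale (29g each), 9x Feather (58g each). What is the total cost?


Cost breakdown:
  Herb: 3 * 20 = 60
  Scale: 15 * 29 = 435
  Feather: 9 * 58 = 522
Total = 60 + 435 + 522 = 1017

1017 gold


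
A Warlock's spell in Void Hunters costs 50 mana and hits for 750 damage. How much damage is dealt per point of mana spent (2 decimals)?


Efficiency = damage / mana
= 750 / 50
= 15.00

15.00 dmg/mana


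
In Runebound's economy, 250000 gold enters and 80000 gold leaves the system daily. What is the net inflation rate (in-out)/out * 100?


Net gold = 250000 - 80000 = 170000
Inflation rate = net / sunk * 100 = 170000 / 80000 * 100
= 2.125 * 100
= 212.50%

212.50%


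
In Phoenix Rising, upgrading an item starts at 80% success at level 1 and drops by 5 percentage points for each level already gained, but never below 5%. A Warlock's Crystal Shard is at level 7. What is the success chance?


raw_rate = 80 - 5 * (7 - 1)
= 80 - 5 * 6
= 80 - 30
= 50
Apply floor: max(50, 5) = 50%

50%


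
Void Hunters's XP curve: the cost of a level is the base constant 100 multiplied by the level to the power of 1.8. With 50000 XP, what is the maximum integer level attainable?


XP = 100 * level^1.8, so level = (XP / 100)^(1/1.8)
= (50000 / 100)^(1/1.8)
= 500.0^0.5556
= 31.5811
Floor: level = 31

level 31


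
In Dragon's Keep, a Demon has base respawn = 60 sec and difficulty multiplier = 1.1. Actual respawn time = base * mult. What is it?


Respawn time = base * multiplier
= 60 * 1.1
= 66.0 seconds

66.0 seconds


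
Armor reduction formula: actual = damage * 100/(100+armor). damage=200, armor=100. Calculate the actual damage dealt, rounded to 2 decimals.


actual = 200 * 100 / (100 + 100)
= 200 * 100 / 200
= 20000 / 200
= 100.00

100.00 damage


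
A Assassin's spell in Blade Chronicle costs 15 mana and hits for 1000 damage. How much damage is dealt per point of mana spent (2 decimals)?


Efficiency = damage / mana
= 1000 / 15
= 66.67

66.67 dmg/mana


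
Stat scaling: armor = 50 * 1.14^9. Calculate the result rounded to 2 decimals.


value = base * growth^level
= 50 * 1.14^9
= 50 * 3.251949
= 162.60

162.60 armor


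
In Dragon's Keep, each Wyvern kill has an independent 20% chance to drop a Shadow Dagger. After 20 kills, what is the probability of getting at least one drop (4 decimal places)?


P(at least one) = 1 - P(none) = 1 - (1-p)^n
p = 20/100 = 0.2
1 - p = 0.8
(1 - p)^20 = 0.8^20 = 0.011529
P(at least one) = 1 - 0.011529 = 0.9885

0.9885


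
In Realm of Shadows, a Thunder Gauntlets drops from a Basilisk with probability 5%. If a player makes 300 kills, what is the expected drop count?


Expected drops = kills * (drop_rate / 100)
= 300 * (5 / 100)
= 300 * 0.05
= 15.0

15.0 drops


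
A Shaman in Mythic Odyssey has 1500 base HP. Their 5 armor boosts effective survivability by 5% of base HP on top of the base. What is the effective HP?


EHP = 1500 * (1 + 5/100)
= 1500 * (1 + 0.05)
= 1500 * 1.05
= 1575.0

1575.0 EHP


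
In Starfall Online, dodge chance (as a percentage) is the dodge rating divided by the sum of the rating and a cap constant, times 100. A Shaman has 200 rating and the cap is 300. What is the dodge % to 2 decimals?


dodge% = 200 / (200 + 300) * 100
= 200 / 500 * 100
= 0.4 * 100
= 40.00%

40.00%


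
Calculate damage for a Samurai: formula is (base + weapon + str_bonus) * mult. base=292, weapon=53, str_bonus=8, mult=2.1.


Sum base + weapon + str = 292 + 53 + 8 = 353
Multiply by 2.1:
353 * 2.1 = 741.3

741.3 damage


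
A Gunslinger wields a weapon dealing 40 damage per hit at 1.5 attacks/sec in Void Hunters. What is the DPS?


DPS = damage * attack_speed
= 40 * 1.5
= 60.0

60.0 DPS


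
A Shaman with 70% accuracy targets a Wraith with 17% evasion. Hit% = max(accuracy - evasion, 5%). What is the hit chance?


accuracy - evasion = 70 - 17 = 53
Apply floor: max(53, 5) = 53
Hit chance = 53%

53%


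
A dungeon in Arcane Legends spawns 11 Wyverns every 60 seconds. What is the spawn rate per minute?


Spawns per minute = count * (60 / interval)
= 11 * (60 / 60)
= 11 * 1.0
= 11.0

11.0 per minute


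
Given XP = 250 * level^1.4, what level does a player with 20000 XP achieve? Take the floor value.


XP = 250 * level^1.4, so level = (XP / 250)^(1/1.4)
= (20000 / 250)^(1/1.4)
= 80.0^0.7143
= 22.8744
Floor: level = 22

level 22
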